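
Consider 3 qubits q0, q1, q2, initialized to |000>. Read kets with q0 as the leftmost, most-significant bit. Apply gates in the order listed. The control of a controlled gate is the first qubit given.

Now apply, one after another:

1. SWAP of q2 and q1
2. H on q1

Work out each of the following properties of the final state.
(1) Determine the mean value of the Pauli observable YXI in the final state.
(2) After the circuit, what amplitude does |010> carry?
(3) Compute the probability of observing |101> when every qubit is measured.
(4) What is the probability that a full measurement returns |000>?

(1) In the final state, YXI has expectation 0.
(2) |010> carries amplitude sqrt(2)/2 in the final state.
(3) The probability of measuring |101> is 0.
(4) The probability of measuring |000> is 1/2.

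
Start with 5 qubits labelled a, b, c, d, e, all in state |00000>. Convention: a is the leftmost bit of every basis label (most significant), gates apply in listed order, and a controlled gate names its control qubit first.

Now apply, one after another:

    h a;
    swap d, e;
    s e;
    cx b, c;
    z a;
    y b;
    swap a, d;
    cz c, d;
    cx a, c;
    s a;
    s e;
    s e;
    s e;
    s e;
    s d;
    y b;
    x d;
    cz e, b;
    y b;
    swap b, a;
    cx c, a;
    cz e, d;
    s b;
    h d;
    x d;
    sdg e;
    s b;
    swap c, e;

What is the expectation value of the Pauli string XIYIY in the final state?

The expectation value of XIYIY is 0. Key observation: gates 11-14 undo each other exactly, leaving only the rest of the circuit to track.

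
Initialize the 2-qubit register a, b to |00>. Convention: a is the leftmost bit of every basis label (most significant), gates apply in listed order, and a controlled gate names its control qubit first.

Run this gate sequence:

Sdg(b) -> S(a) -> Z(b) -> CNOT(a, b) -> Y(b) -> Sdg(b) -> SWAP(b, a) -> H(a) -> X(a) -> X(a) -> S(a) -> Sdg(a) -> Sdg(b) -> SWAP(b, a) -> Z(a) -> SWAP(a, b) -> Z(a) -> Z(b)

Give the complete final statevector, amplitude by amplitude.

After the circuit, the state carries amplitude sqrt(2)/2 on |00>, 0 on |01>, sqrt(2)/2 on |10>, 0 on |11>. Key observation: the block from step 11 through step 12 cancels to the identity and can be dropped.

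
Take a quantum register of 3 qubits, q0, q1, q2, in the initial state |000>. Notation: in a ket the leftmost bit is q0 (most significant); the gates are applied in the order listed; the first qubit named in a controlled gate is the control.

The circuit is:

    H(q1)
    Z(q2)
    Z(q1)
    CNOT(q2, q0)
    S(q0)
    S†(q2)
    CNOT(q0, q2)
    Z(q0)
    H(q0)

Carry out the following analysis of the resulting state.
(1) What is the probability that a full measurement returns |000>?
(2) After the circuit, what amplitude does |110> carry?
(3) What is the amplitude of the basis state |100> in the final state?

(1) A full measurement returns |000> with probability 1/4.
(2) The final state's coefficient on |110> equals -1/2.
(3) The amplitude on |100> is 1/2.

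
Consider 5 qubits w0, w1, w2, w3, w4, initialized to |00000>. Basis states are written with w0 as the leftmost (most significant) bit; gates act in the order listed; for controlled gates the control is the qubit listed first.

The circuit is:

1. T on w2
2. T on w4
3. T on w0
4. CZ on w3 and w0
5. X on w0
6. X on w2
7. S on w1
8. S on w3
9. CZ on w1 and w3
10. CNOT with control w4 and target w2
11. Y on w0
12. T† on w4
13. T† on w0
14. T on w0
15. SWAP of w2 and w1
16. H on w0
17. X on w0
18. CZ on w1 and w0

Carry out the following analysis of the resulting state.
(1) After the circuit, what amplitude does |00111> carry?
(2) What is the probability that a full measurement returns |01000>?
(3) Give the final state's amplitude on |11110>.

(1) The final state's coefficient on |00111> equals 0.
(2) A full measurement returns |01000> with probability 1/2.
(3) The final state's coefficient on |11110> equals 0.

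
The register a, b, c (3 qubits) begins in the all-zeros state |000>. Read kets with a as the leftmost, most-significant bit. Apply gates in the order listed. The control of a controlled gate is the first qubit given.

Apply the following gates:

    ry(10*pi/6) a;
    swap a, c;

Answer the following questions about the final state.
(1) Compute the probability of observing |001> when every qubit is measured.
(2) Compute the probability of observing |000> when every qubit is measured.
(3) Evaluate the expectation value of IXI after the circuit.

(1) A full measurement returns |001> with probability 1/4.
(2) The probability of measuring |000> is 3/4.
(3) The observable IXI averages to 0.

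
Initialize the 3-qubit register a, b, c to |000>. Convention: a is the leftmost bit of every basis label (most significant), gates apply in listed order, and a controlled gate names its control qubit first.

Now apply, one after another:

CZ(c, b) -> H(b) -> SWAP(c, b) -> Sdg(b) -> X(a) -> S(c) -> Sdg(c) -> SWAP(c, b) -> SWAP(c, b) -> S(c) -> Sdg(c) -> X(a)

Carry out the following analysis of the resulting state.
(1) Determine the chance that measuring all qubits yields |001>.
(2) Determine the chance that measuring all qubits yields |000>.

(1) The probability of measuring |001> is 1/2. Key observation: gates 5-12 undo each other exactly, leaving only the rest of the circuit to track.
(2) The probability of measuring |000> is 1/2.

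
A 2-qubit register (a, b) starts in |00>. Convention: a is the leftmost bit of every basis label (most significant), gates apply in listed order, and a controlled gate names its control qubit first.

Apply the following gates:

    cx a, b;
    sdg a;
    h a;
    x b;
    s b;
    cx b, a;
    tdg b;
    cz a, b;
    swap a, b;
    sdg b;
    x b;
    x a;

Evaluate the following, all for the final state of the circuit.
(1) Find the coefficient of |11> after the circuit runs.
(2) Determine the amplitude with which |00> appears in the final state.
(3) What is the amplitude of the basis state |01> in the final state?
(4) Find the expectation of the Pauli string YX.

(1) The amplitude on |11> is 0.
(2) The final state's coefficient on |00> equals sqrt(2)*exp(3*I*pi/4)/2.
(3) The final state's coefficient on |01> equals sqrt(2)*exp(I*pi/4)/2.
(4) In the final state, YX has expectation 0.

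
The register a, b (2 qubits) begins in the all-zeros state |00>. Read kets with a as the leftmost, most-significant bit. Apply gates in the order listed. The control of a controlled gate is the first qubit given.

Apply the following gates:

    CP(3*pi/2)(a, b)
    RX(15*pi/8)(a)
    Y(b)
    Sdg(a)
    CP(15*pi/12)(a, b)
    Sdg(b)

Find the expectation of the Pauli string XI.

The observable XI averages to -sqrt(4 - 2*sqrt(2))/4.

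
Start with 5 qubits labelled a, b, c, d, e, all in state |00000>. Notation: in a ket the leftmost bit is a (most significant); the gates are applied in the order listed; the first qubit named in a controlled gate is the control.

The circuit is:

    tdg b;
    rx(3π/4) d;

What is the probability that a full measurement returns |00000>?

A full measurement returns |00000> with probability 1/2 - sqrt(2)/4.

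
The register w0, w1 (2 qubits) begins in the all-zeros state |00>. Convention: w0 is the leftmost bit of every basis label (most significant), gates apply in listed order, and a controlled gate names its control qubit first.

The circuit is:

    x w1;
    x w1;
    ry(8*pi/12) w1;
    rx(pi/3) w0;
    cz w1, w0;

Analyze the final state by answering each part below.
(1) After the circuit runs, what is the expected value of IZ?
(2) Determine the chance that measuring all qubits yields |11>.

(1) In the final state, IZ has expectation -1/2. Key observation: gates 1-2 undo each other exactly, leaving only the rest of the circuit to track.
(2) The probability of measuring |11> is 3/16.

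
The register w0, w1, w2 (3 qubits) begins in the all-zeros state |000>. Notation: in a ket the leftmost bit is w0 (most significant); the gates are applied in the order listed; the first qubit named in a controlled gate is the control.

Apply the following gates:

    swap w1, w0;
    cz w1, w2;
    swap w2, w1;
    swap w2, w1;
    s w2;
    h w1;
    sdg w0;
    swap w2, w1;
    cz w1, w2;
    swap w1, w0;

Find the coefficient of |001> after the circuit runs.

|001> carries amplitude sqrt(2)/2 in the final state.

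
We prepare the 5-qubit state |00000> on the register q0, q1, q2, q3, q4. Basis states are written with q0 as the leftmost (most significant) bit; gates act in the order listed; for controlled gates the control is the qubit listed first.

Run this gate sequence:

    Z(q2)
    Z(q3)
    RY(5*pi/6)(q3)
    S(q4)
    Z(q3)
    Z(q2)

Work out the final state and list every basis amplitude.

The final amplitudes are -sqrt(2)/4 + sqrt(6)/4 on |00000>, -sqrt(6)/4 - sqrt(2)/4 on |00010>, and 0 on every other basis state.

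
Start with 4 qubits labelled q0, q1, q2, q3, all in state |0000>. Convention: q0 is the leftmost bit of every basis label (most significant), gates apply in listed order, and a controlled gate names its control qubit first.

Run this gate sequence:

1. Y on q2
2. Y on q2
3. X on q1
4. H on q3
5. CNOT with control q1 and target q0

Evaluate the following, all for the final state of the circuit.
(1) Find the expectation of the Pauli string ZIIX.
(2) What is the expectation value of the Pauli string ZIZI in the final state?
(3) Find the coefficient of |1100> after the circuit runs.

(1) The expectation value of ZIIX is -1.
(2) In the final state, ZIZI has expectation -1.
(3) The amplitude on |1100> is sqrt(2)/2.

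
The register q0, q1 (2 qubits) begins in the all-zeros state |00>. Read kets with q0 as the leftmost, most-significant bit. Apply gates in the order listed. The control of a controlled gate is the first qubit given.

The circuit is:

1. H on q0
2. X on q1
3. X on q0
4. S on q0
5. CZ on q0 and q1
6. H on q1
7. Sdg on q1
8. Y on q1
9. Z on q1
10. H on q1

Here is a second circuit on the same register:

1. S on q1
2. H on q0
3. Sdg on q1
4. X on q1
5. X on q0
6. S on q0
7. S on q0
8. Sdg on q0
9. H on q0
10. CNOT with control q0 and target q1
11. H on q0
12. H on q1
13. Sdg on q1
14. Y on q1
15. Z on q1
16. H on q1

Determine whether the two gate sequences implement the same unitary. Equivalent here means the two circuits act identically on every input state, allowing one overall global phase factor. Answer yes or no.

No — the two circuits implement different unitaries, even allowing a global phase.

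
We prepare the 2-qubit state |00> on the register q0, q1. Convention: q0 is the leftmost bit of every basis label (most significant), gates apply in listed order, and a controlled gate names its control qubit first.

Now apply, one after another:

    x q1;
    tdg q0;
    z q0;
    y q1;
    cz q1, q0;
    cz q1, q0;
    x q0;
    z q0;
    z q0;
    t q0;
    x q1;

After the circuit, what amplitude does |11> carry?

The amplitude on |11> is -exp(3*I*pi/4).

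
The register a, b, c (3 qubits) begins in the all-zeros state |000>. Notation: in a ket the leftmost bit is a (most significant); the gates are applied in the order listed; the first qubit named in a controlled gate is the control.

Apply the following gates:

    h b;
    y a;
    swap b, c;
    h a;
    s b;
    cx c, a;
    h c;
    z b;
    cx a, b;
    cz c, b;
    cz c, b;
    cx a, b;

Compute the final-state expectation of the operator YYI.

The expectation value of YYI is 0. Key observation: the block from step 9 through step 12 cancels to the identity and can be dropped.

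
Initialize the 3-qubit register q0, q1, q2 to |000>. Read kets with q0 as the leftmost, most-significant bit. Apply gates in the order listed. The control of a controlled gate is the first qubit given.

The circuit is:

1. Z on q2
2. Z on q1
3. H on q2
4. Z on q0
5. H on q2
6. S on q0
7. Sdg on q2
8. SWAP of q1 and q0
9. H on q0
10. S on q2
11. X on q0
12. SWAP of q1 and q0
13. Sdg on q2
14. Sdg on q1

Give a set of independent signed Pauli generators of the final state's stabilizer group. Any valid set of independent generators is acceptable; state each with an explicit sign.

The final state is stabilized by the group generated by -IYI, +ZII, +IIZ; other independent generating sets are equally valid.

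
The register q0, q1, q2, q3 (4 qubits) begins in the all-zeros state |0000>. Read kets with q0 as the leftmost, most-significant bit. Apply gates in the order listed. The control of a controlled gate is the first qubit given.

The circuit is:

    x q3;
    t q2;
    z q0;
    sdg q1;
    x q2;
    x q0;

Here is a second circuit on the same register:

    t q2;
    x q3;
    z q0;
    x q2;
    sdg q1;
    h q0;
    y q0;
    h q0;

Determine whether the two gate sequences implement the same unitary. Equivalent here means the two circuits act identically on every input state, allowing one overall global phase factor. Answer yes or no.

No — the two circuits implement different unitaries, even allowing a global phase.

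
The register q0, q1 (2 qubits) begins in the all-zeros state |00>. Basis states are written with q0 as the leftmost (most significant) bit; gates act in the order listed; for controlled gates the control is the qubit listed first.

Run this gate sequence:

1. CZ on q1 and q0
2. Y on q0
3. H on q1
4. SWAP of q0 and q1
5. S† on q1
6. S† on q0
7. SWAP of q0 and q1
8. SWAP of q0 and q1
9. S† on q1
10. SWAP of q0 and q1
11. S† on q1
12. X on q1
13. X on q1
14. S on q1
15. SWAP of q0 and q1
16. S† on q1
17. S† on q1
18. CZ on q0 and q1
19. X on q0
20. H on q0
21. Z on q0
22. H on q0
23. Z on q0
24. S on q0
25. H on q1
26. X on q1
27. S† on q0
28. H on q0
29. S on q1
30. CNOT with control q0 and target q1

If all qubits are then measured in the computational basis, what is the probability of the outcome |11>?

Outcome |11> occurs with probability 1/4. Key observation: the block from step 11 through step 14 cancels to the identity and can be dropped.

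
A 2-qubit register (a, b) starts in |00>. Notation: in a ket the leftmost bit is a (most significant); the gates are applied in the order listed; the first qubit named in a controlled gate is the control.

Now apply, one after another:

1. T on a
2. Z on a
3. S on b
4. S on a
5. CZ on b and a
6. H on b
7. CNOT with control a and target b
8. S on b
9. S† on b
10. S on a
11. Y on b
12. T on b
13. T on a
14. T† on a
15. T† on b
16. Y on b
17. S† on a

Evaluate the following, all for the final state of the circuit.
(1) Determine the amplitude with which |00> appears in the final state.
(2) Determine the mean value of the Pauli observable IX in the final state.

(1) The amplitude on |00> is sqrt(2)/2. Key observation: gates 10-17 undo each other exactly, leaving only the rest of the circuit to track.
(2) In the final state, IX has expectation 1.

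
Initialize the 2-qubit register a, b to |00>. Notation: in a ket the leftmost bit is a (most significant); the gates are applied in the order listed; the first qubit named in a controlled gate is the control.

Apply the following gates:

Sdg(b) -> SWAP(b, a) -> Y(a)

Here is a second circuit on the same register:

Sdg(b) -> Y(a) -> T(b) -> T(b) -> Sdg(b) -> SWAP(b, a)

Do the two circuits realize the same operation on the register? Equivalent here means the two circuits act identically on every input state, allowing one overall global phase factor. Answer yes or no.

No: there is an input state on which the two circuits produce genuinely different outputs (not merely differing by a phase).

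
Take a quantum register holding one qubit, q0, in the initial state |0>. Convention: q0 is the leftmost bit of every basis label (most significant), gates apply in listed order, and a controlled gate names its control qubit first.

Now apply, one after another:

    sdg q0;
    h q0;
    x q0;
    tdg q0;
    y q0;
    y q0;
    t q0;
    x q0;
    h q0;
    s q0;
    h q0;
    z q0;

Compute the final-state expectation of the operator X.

The observable X averages to -1. Key observation: steps 2-9 multiply out to the identity, so the circuit reduces to the remaining gates.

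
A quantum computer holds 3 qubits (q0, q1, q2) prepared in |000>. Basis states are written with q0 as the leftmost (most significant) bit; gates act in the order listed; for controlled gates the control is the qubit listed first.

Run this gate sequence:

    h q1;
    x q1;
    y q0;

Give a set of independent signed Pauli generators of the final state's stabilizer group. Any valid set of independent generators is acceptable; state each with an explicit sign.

One valid set of independent stabilizer generators is +IXI, -ZII, +IIZ (any independent generating set of the same group is equally correct).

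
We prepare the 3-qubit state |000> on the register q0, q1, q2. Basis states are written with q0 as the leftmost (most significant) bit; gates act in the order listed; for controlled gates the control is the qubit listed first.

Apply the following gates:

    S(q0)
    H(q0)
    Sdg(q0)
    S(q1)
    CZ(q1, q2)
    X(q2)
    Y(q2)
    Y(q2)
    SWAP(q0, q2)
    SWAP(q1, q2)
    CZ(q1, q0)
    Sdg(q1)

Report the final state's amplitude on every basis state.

After the circuit, the state carries amplitude sqrt(2)/2 on |100>, sqrt(2)/2 on |110>, and 0 on every other basis state.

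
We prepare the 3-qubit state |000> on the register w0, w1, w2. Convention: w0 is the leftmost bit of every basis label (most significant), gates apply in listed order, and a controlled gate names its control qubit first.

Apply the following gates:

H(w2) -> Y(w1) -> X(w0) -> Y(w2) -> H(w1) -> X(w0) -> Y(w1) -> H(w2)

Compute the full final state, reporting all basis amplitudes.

The resulting statevector has amplitude sqrt(2)*I/2 on |001>, sqrt(2)*I/2 on |011>, and 0 on every other basis state.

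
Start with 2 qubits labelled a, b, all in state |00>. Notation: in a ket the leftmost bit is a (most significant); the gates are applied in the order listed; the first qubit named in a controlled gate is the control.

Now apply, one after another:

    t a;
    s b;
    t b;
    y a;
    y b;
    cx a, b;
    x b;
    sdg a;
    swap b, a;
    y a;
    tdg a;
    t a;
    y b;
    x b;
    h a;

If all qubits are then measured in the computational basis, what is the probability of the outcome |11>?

A full measurement returns |11> with probability 1/2.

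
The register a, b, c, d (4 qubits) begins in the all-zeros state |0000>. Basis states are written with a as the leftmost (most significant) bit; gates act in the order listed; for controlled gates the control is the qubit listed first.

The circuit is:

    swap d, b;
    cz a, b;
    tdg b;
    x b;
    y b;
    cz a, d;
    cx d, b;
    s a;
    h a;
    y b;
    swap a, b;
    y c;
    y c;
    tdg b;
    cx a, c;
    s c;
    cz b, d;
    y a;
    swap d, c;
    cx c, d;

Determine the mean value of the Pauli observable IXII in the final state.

The observable IXII averages to sqrt(2)/2.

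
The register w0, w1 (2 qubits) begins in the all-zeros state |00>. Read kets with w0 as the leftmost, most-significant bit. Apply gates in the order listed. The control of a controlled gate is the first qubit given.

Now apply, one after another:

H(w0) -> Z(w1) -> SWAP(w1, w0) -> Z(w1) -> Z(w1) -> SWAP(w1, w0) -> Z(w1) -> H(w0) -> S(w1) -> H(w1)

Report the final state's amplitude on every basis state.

The final amplitudes are sqrt(2)/2 on |00>, sqrt(2)/2 on |01>, 0 on |10>, 0 on |11>. Key observation: steps 2-7 multiply out to the identity, so the circuit reduces to the remaining gates.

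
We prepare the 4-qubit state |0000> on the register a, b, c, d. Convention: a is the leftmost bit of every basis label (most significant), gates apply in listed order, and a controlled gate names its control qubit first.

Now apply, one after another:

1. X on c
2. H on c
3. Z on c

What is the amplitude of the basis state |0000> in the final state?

The amplitude on |0000> is sqrt(2)/2.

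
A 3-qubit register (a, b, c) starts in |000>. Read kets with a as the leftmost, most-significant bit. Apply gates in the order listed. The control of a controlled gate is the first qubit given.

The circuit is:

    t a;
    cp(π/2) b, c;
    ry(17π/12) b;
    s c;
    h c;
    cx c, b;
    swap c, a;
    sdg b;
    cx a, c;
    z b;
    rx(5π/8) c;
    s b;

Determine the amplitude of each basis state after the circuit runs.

After the circuit, the state carries amplitude -sqrt(6)*sqrt(sqrt(2)/4 + 1/2)*cos(5*pi/16)/4 + sqrt(2)*sqrt(1/2 - sqrt(2)/4)*cos(5*pi/16)/4 on |000>, -sqrt(2)*I*sqrt(1/2 - sqrt(2)/4)*sin(5*pi/16)/4 + sqrt(6)*I*sqrt(sqrt(2)/4 + 1/2)*sin(5*pi/16)/4 on |001>, -sqrt(2)*sqrt(sqrt(2)/4 + 1/2)*cos(5*pi/16)/4 - sqrt(6)*sqrt(1/2 - sqrt(2)/4)*cos(5*pi/16)/4 on |010>, sqrt(6)*I*sqrt(1/2 - sqrt(2)/4)*sin(5*pi/16)/4 + sqrt(2)*I*sqrt(sqrt(2)/4 + 1/2)*sin(5*pi/16)/4 on |011>, -sqrt(2)*I*sqrt(sqrt(2)/4 + 1/2)*sin(5*pi/16)/4 - sqrt(6)*I*sqrt(1/2 - sqrt(2)/4)*sin(5*pi/16)/4 on |100>, sqrt(6)*sqrt(1/2 - sqrt(2)/4)*cos(5*pi/16)/4 + sqrt(2)*sqrt(sqrt(2)/4 + 1/2)*cos(5*pi/16)/4 on |101>, -sqrt(6)*I*sqrt(sqrt(2)/4 + 1/2)*sin(5*pi/16)/4 + sqrt(2)*I*sqrt(1/2 - sqrt(2)/4)*sin(5*pi/16)/4 on |110>, -sqrt(2)*sqrt(1/2 - sqrt(2)/4)*cos(5*pi/16)/4 + sqrt(6)*sqrt(sqrt(2)/4 + 1/2)*cos(5*pi/16)/4 on |111>.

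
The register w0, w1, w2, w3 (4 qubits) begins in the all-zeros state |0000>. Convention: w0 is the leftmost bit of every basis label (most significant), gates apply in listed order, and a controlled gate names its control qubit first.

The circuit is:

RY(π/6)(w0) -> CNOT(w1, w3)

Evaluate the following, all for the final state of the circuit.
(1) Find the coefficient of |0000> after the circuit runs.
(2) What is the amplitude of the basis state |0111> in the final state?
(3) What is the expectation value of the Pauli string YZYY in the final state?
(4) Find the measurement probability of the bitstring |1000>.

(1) The final state's coefficient on |0000> equals sqrt(2)/4 + sqrt(6)/4.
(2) The amplitude on |0111> is 0.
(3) In the final state, YZYY has expectation 0.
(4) A full measurement returns |1000> with probability 1/2 - sqrt(3)/4.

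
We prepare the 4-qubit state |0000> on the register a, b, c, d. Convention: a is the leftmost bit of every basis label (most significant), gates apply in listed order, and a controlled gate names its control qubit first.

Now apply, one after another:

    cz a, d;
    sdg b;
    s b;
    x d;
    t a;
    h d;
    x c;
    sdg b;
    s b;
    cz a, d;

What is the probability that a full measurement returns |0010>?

The probability of measuring |0010> is 1/2.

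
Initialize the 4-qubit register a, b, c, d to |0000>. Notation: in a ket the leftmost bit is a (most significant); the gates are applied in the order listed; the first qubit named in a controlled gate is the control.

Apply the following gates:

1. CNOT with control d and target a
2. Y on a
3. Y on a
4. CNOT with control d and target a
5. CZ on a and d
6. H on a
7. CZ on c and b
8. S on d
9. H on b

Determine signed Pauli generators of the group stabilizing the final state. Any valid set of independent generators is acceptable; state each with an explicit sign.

The stabilizer group can be generated by +XIII, +IXII, +IIZI, +IIIZ, among other valid generating sets. Key observation: steps 1-4 multiply out to the identity, so the circuit reduces to the remaining gates.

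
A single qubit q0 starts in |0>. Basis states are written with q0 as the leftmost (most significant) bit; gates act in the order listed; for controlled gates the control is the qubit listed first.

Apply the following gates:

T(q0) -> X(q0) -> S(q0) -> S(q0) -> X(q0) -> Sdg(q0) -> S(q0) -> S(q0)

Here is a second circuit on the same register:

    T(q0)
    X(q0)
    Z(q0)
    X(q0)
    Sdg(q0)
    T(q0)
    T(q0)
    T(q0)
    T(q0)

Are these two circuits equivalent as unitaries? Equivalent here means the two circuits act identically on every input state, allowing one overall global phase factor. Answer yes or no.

Yes — the two circuits implement the same unitary up to a global phase.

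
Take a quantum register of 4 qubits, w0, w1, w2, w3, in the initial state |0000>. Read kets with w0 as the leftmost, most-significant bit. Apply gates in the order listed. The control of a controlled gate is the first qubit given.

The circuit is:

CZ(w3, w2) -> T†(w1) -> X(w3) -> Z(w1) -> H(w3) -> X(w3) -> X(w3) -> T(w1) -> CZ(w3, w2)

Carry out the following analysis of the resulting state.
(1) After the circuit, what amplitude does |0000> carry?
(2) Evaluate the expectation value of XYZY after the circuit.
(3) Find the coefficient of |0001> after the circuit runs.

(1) The amplitude on |0000> is sqrt(2)/2.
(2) The observable XYZY averages to 0.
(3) The amplitude on |0001> is -sqrt(2)/2.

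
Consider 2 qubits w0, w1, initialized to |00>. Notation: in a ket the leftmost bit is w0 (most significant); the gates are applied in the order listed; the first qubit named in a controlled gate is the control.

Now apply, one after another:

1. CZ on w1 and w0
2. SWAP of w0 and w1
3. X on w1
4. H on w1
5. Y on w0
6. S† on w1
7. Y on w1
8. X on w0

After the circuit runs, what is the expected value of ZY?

In the final state, ZY has expectation 1.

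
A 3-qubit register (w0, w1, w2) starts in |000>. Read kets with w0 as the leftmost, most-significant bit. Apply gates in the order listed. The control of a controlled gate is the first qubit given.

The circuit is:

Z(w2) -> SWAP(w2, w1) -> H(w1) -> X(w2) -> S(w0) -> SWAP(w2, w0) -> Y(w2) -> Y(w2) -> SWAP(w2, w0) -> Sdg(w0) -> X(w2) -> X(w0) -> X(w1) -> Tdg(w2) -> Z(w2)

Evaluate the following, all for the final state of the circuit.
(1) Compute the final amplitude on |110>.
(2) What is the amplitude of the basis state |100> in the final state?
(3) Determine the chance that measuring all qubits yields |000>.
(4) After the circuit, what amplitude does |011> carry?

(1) The amplitude on |110> is sqrt(2)/2. Key observation: steps 4-11 multiply out to the identity, so the circuit reduces to the remaining gates.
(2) The amplitude on |100> is sqrt(2)/2.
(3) The probability of measuring |000> is 0.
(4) The amplitude on |011> is 0.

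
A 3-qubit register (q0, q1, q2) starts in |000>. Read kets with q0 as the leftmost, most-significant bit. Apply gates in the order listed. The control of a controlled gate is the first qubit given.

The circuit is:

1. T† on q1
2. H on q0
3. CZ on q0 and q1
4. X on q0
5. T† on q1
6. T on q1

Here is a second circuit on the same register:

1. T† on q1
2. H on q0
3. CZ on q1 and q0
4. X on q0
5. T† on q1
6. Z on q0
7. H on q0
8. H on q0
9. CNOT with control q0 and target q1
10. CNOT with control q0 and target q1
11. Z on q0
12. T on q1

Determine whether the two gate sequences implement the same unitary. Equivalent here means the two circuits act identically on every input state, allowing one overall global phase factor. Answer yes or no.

Yes: on every input state the two circuits agree up to one overall phase factor.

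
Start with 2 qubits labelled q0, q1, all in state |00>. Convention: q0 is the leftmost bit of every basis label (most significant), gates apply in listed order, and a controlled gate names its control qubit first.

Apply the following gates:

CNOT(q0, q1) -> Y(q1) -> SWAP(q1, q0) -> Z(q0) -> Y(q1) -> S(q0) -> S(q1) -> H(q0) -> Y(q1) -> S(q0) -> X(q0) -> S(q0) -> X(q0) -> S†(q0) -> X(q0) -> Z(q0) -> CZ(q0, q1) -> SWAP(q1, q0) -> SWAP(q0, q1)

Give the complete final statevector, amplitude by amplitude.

The final amplitudes are -sqrt(2)*I/2 on |00>, 0 on |01>, sqrt(2)/2 on |10>, 0 on |11>.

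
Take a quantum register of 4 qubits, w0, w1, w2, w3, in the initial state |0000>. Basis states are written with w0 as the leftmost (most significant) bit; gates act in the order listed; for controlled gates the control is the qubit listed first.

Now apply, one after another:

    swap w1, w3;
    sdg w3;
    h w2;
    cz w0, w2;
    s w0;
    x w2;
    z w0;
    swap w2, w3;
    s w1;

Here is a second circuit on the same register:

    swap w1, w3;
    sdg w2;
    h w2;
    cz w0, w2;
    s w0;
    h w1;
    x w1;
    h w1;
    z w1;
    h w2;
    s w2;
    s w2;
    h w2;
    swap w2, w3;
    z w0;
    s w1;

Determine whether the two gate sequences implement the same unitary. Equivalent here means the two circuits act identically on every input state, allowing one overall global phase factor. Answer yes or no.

No: there is an input state on which the two circuits produce genuinely different outputs (not merely differing by a phase).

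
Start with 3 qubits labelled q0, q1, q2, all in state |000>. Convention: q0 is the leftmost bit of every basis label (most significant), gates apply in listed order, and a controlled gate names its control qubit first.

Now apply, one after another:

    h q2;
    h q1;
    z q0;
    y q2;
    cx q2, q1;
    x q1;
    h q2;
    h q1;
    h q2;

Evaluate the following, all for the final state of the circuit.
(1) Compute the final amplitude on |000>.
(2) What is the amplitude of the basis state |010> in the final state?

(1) The final state's coefficient on |000> equals -sqrt(2)*I/2.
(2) The amplitude on |010> is 0.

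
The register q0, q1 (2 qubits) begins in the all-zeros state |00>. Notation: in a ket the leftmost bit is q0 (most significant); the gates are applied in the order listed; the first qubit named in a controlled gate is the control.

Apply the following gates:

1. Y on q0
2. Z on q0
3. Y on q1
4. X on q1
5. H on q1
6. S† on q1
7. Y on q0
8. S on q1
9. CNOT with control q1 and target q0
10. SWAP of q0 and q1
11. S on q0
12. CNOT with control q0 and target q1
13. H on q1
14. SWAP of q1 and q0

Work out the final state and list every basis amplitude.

After the circuit, the state carries amplitude -I/2 on |00>, 1/2 on |01>, -I/2 on |10>, 1/2 on |11>.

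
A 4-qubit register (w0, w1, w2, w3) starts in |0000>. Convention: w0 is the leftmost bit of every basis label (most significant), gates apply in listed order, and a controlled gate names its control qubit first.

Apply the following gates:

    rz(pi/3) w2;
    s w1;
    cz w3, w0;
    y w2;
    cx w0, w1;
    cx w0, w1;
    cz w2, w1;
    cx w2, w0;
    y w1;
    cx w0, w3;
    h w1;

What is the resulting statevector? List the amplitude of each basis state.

The final amplitudes are sqrt(2)*exp(5*I*pi/6)/2 on |1011>, -sqrt(2)*exp(5*I*pi/6)/2 on |1111>, and 0 on every other basis state. Key observation: gates 5-6 undo each other exactly, leaving only the rest of the circuit to track.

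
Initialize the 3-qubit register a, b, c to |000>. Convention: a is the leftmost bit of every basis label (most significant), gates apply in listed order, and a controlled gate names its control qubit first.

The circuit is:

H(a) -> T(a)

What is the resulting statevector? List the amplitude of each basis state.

After the circuit, the state carries amplitude sqrt(2)/2 on |000>, sqrt(2)*exp(I*pi/4)/2 on |100>, and 0 on every other basis state.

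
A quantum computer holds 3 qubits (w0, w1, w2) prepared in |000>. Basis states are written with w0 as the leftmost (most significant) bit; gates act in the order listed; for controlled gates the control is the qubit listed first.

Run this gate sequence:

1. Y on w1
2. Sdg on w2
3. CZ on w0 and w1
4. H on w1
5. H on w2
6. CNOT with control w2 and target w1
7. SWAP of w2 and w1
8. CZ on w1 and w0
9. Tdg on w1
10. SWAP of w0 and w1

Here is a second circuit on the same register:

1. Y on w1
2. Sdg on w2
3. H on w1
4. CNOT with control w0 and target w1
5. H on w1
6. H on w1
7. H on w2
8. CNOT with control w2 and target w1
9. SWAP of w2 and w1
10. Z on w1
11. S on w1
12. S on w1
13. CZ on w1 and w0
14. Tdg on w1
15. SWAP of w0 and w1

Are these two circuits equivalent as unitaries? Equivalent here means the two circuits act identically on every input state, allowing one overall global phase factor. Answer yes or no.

Yes, they are equivalent — the unitaries differ by at most a global phase.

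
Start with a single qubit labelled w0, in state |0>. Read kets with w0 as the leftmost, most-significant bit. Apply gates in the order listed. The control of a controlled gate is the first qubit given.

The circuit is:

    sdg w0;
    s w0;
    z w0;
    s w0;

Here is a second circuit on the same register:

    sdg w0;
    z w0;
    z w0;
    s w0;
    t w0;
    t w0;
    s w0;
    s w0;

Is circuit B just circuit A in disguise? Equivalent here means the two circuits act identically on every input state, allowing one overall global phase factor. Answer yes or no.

Yes — the two circuits implement the same unitary up to a global phase.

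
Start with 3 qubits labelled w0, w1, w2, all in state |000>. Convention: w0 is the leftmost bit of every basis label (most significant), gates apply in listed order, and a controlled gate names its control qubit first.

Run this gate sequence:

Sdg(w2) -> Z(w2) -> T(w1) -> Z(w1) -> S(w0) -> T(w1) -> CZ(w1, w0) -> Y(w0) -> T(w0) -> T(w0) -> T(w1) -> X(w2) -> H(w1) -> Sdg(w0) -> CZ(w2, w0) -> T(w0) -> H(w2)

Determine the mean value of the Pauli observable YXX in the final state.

In the final state, YXX has expectation 0.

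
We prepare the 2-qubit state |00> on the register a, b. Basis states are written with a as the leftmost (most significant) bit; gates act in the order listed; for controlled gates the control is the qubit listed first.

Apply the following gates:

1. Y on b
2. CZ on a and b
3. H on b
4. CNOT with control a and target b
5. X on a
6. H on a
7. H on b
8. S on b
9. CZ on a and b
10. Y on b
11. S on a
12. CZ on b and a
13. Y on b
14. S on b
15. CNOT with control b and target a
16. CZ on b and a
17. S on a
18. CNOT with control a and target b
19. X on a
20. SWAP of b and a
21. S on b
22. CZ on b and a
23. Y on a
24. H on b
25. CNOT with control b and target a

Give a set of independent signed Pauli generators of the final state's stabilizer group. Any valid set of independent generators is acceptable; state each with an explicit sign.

The stabilizer group can be generated by +YI, +IY, among other valid generating sets.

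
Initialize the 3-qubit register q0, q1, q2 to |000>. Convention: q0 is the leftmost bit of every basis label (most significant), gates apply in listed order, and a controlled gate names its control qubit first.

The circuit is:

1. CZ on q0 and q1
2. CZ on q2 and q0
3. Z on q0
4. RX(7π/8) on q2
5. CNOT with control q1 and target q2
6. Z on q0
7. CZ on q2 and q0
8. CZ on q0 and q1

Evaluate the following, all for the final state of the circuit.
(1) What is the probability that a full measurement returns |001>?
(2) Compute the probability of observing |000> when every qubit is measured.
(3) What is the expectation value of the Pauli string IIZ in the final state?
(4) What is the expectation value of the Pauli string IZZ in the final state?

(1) Outcome |001> occurs with probability sin(7*pi/16)**2.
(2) A full measurement returns |000> with probability cos(7*pi/16)**2.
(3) The expectation value of IIZ is -sqrt(sqrt(2) + 2)/2.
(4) The expectation value of IZZ is -sqrt(sqrt(2) + 2)/2.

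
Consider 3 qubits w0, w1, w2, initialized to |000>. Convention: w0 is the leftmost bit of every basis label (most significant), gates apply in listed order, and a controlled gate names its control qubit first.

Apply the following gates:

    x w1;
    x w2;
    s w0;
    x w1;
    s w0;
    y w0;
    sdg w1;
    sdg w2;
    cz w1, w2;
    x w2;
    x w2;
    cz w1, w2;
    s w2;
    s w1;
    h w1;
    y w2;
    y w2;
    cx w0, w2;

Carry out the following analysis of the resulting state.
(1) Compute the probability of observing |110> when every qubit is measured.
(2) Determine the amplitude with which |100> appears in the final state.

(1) Outcome |110> occurs with probability 1/2. Key observation: gates 7-14 undo each other exactly, leaving only the rest of the circuit to track.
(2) The amplitude on |100> is sqrt(2)*I/2.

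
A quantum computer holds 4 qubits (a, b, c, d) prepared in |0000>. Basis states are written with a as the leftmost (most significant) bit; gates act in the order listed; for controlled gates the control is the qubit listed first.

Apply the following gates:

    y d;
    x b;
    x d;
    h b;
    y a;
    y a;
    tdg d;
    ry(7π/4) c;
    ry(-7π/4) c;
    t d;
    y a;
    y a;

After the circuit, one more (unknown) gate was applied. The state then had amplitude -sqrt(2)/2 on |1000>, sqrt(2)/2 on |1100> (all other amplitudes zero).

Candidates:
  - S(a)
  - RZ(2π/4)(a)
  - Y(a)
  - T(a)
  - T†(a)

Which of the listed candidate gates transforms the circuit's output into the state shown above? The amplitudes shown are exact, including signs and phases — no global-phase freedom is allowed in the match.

The applied gate was Y(a). Key observation: the block from step 5 through step 12 cancels to the identity and can be dropped.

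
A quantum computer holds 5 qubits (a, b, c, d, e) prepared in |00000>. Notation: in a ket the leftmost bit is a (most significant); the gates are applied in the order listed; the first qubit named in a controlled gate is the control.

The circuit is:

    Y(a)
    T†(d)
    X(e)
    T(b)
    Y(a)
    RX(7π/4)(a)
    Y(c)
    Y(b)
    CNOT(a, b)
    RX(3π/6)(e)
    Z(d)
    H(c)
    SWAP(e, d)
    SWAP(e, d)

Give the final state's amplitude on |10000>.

The amplitude on |10000> is sqrt(2 - sqrt(2))/4. Key observation: the block from step 13 through step 14 cancels to the identity and can be dropped.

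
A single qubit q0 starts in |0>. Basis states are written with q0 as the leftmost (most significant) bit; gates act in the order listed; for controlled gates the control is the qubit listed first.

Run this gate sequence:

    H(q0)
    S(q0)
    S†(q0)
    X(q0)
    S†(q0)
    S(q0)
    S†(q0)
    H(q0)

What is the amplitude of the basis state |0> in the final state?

The final state's coefficient on |0> equals 1/2 - I/2.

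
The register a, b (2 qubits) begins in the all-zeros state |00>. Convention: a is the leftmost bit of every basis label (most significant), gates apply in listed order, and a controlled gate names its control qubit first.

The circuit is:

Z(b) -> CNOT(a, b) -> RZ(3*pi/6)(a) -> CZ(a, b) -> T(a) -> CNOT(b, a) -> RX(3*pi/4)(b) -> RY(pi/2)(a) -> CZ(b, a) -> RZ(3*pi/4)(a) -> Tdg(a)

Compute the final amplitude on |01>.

The amplitude on |01> is sqrt(2*sqrt(2) + 4)*exp(7*I*pi/8)/4.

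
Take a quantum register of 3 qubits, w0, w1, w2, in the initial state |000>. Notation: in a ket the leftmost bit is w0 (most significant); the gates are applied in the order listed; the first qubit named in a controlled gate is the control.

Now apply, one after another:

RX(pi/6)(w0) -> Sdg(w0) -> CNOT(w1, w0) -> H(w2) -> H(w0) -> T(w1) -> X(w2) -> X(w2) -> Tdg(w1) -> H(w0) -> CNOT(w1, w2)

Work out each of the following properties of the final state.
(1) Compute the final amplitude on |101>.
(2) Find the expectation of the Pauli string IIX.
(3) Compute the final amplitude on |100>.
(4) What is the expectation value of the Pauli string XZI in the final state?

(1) |101> carries amplitude 1/4 - sqrt(3)/4 in the final state. Key observation: gates 5-10 undo each other exactly, leaving only the rest of the circuit to track.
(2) The expectation value of IIX is 1.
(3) |100> carries amplitude 1/4 - sqrt(3)/4 in the final state.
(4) The expectation value of XZI is -1/2.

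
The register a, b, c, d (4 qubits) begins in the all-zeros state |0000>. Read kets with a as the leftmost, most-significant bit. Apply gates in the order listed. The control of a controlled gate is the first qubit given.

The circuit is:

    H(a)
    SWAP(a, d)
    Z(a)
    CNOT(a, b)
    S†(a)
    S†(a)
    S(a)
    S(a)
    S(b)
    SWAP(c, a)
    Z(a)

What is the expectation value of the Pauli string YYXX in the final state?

In the final state, YYXX has expectation 0. Key observation: steps 5-8 multiply out to the identity, so the circuit reduces to the remaining gates.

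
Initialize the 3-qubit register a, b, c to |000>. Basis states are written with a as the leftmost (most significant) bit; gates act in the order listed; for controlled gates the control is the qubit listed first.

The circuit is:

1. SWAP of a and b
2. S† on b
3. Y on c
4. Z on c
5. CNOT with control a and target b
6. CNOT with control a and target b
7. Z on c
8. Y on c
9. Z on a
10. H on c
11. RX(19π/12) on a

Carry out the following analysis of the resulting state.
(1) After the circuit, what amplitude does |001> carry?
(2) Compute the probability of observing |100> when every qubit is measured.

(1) The amplitude on |001> is -sqrt(2*sqrt(2) + 4)/8 - sqrt(12 - 6*sqrt(2))/8. Key observation: the block from step 3 through step 8 cancels to the identity and can be dropped.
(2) Outcome |100> occurs with probability -sqrt(6)/16 + sqrt(2)/16 + 1/4.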